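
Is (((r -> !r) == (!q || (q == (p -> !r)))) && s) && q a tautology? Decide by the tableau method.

Assume the negation and expand:
Initial set: {!((((r -> !r) == (!q || (q == (p -> !r)))) && s) && q)}.
!((((r -> !r) == (!q || (q == (p -> !r)))) && s) && q): β-rule — branch into !(((r -> !r) == (!q || (q == (p -> !r)))) && s)  //  !q.
  branch 1 (add !(((r -> !r) == (!q || (q == (p -> !r)))) && s)):
    !(((r -> !r) == (!q || (q == (p -> !r)))) && s): β-rule — branch into !((r -> !r) == (!q || (q == (p -> !r))))  //  !s.
      branch 1.1 (add !((r -> !r) == (!q || (q == (p -> !r))))):
        !((r -> !r) == (!q || (q == (p -> !r)))): β-rule — branch into (r -> !r), !(!q || (q == (p -> !r)))  //  !(r -> !r), (!q || (q == (p -> !r))).
          branch 1.1.1 (add (r -> !r), !(!q || (q == (p -> !r)))):
            !(!q || (q == (p -> !r))): α-rule — add !!q, !(q == (p -> !r)).
            (r -> !r): β-rule — branch into !r  //  !r.
              branch 1.1.1.1 (add !r):
                !(q == (p -> !r)): β-rule — branch into q, !(p -> !r)  //  !q, (p -> !r).
                  branch 1.1.1.1.1 (add q, !(p -> !r)):
                    !(p -> !r): α-rule — add p, !!r.
                    × closes — contains both r and !r.
                  branch 1.1.1.1.2 (add !q, (p -> !r)):
                    × closes — contains both q and !q.
              branch 1.1.1.2 (add !r):
                !(q == (p -> !r)): β-rule — branch into q, !(p -> !r)  //  !q, (p -> !r).
                  branch 1.1.1.2.1 (add q, !(p -> !r)):
                    !(p -> !r): α-rule — add p, !!r.
                    × closes — contains both r and !r.
                  branch 1.1.1.2.2 (add !q, (p -> !r)):
                    × closes — contains both q and !q.
          branch 1.1.2 (add !(r -> !r), (!q || (q == (p -> !r)))):
            !(r -> !r): α-rule — add r, !!r.
            (!q || (q == (p -> !r))): β-rule — branch into !q  //  (q == (p -> !r)).
              branch 1.1.2.1 (add !q):
                ○ open, literals {q=false, r=true}.
              branch 1.1.2.2 (add (q == (p -> !r))):
                (q == (p -> !r)): β-rule — branch into q, (p -> !r)  //  !q, !(p -> !r).
                  branch 1.1.2.2.1 (add q, (p -> !r)):
                    (p -> !r): β-rule — branch into !p  //  !r.
                      branch 1.1.2.2.1.1 (add !p):
                        ○ open, literals {p=false, q=true, r=true}.
                      branch 1.1.2.2.1.2 (add !r):
                        × closes — contains both r and !r.
                  branch 1.1.2.2.2 (add !q, !(p -> !r)):
                    !(p -> !r): α-rule — add p, !!r.
                    ○ open, literals {p=true, q=false, r=true}.
      branch 1.2 (add !s):
        ○ open, literals {s=false}.
  branch 2 (add !q):
    ○ open, literals {q=false}.
5 branches closed, 5 open.
An open branch gives a countermodel: q=false, r=true (unmentioned atoms arbitrary); under it the original formula is false.

Not valid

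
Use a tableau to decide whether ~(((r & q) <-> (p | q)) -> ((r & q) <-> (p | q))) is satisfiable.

Initial set: {~(((r & q) <-> (p | q)) -> ((r & q) <-> (p | q)))}.
~(((r & q) <-> (p | q)) -> ((r & q) <-> (p | q))): α-rule — add ((r & q) <-> (p | q)), ~((r & q) <-> (p | q)).
((r & q) <-> (p | q)): β-rule — branch into (r & q), (p | q)  //  ~(r & q), ~(p | q).
  branch 1 (add (r & q), (p | q)):
    (r & q): α-rule — add r, q.
    ~((r & q) <-> (p | q)): β-rule — branch into (r & q), ~(p | q)  //  ~(r & q), (p | q).
      branch 1.1 (add (r & q), ~(p | q)):
        (r & q): α-rule — add r, q.
        ~(p | q): α-rule — add ~p, ~q.
        × closes — contains both q and ~q.
      branch 1.2 (add ~(r & q), (p | q)):
        (p | q): β-rule — branch into p  //  q.
          branch 1.2.1 (add p):
            ~(r & q): β-rule — branch into ~r  //  ~q.
              branch 1.2.1.1 (add ~r):
                × closes — contains both r and ~r.
              branch 1.2.1.2 (add ~q):
                × closes — contains both q and ~q.
          branch 1.2.2 (add q):
            ~(r & q): β-rule — branch into ~r  //  ~q.
              branch 1.2.2.1 (add ~r):
                × closes — contains both r and ~r.
              branch 1.2.2.2 (add ~q):
                × closes — contains both q and ~q.
  branch 2 (add ~(r & q), ~(p | q)):
    ~(p | q): α-rule — add ~p, ~q.
    ~((r & q) <-> (p | q)): β-rule — branch into (r & q), ~(p | q)  //  ~(r & q), (p | q).
      branch 2.1 (add (r & q), ~(p | q)):
        (r & q): α-rule — add r, q.
        × closes — contains both q and ~q.
      branch 2.2 (add ~(r & q), (p | q)):
        ~(r & q): β-rule — branch into ~r  //  ~q.
          branch 2.2.1 (add ~r):
            ~(r & q): β-rule — branch into ~r  //  ~q.
              branch 2.2.1.1 (add ~r):
                (p | q): β-rule — branch into p  //  q.
                  branch 2.2.1.1.1 (add p):
                    × closes — contains both p and ~p.
                  branch 2.2.1.1.2 (add q):
                    × closes — contains both q and ~q.
              branch 2.2.1.2 (add ~q):
                (p | q): β-rule — branch into p  //  q.
                  branch 2.2.1.2.1 (add p):
                    × closes — contains both p and ~p.
                  branch 2.2.1.2.2 (add q):
                    × closes — contains both q and ~q.
          branch 2.2.2 (add ~q):
            ~(r & q): β-rule — branch into ~r  //  ~q.
              branch 2.2.2.1 (add ~r):
                (p | q): β-rule — branch into p  //  q.
                  branch 2.2.2.1.1 (add p):
                    × closes — contains both p and ~p.
                  branch 2.2.2.1.2 (add q):
                    × closes — contains both q and ~q.
              branch 2.2.2.2 (add ~q):
                (p | q): β-rule — branch into p  //  q.
                  branch 2.2.2.2.1 (add p):
                    × closes — contains both p and ~p.
                  branch 2.2.2.2.2 (add q):
                    × closes — contains both q and ~q.
All 14 branches close.
Every branch closed; the formula is unsatisfiable.

Unsatisfiable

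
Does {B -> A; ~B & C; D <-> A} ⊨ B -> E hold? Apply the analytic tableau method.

Yes

Initial set: {(B -> A); (~B & C); (D <-> A); ~(B -> E)}.
(~B & C): α-rule — add ~B, C.
~(B -> E): α-rule — add B, ~E.
× closes — contains both B and ~B.
All 1 branch closes.
Every branch closed, so the premises entail the conclusion.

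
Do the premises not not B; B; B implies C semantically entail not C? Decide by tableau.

No

Initial set: {T not not B; T B; T (B implies C); F not C}.
T not not B: drop double negation, giving T B.
T (B implies C): β-rule — branch into F B  //  T C.
  branch 1 (add F B):
    × closes — contains both B and not B.
  branch 2 (add T C):
    ○ open, literals {B=true, C=true}.
1 branch closed, 1 open.
An open branch gives a countermodel: B=true, C=true (unmentioned atoms arbitrary); the premises hold there but the conclusion fails.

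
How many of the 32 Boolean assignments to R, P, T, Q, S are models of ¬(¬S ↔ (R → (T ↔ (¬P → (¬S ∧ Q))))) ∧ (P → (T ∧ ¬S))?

Initial set: {(¬(¬S ↔ (R → (T ↔ (¬P → (¬S ∧ Q))))) ∧ (P → (T ∧ ¬S)))}.
(¬(¬S ↔ (R → (T ↔ (¬P → (¬S ∧ Q))))) ∧ (P → (T ∧ ¬S))): α-rule — add ¬(¬S ↔ (R → (T ↔ (¬P → (¬S ∧ Q))))), (P → (T ∧ ¬S)).
¬(¬S ↔ (R → (T ↔ (¬P → (¬S ∧ Q))))): β-rule — branch into ¬S, ¬(R → (T ↔ (¬P → (¬S ∧ Q))))  //  ¬¬S, (R → (T ↔ (¬P → (¬S ∧ Q)))).
  branch 1 (add ¬S, ¬(R → (T ↔ (¬P → (¬S ∧ Q))))):
    ¬(R → (T ↔ (¬P → (¬S ∧ Q)))): α-rule — add R, ¬(T ↔ (¬P → (¬S ∧ Q))).
    (P → (T ∧ ¬S)): β-rule — branch into ¬P  //  (T ∧ ¬S).
      branch 1.1 (add ¬P):
        ¬(T ↔ (¬P → (¬S ∧ Q))): β-rule — branch into T, ¬(¬P → (¬S ∧ Q))  //  ¬T, (¬P → (¬S ∧ Q)).
          branch 1.1.1 (add T, ¬(¬P → (¬S ∧ Q))):
            ¬(¬P → (¬S ∧ Q)): α-rule — add ¬P, ¬(¬S ∧ Q).
            ¬(¬S ∧ Q): β-rule — branch into ¬¬S  //  ¬Q.
              branch 1.1.1.1 (add ¬¬S):
                × closes — contains both S and ¬S.
              branch 1.1.1.2 (add ¬Q):
                ○ open, literals {P=false, Q=false, R=true, S=false, T=true}.
          branch 1.1.2 (add ¬T, (¬P → (¬S ∧ Q))):
            (¬P → (¬S ∧ Q)): β-rule — branch into ¬¬P  //  (¬S ∧ Q).
              branch 1.1.2.1 (add ¬¬P):
                × closes — contains both P and ¬P.
              branch 1.1.2.2 (add (¬S ∧ Q)):
                (¬S ∧ Q): α-rule — add ¬S, Q.
                ○ open, literals {P=false, Q=true, R=true, S=false, T=false}.
      branch 1.2 (add (T ∧ ¬S)):
        (T ∧ ¬S): α-rule — add T, ¬S.
        ¬(T ↔ (¬P → (¬S ∧ Q))): β-rule — branch into T, ¬(¬P → (¬S ∧ Q))  //  ¬T, (¬P → (¬S ∧ Q)).
          branch 1.2.1 (add T, ¬(¬P → (¬S ∧ Q))):
            ¬(¬P → (¬S ∧ Q)): α-rule — add ¬P, ¬(¬S ∧ Q).
            ¬(¬S ∧ Q): β-rule — branch into ¬¬S  //  ¬Q.
              branch 1.2.1.1 (add ¬¬S):
                × closes — contains both S and ¬S.
              branch 1.2.1.2 (add ¬Q):
                ○ open, literals {P=false, Q=false, R=true, S=false, T=true}.
          branch 1.2.2 (add ¬T, (¬P → (¬S ∧ Q))):
            × closes — contains both T and ¬T.
  branch 2 (add ¬¬S, (R → (T ↔ (¬P → (¬S ∧ Q))))):
    (P → (T ∧ ¬S)): β-rule — branch into ¬P  //  (T ∧ ¬S).
      branch 2.1 (add ¬P):
        (R → (T ↔ (¬P → (¬S ∧ Q)))): β-rule — branch into ¬R  //  (T ↔ (¬P → (¬S ∧ Q))).
          branch 2.1.1 (add ¬R):
            ○ open, literals {P=false, R=false, S=true}.
          branch 2.1.2 (add (T ↔ (¬P → (¬S ∧ Q)))):
            (T ↔ (¬P → (¬S ∧ Q))): β-rule — branch into T, (¬P → (¬S ∧ Q))  //  ¬T, ¬(¬P → (¬S ∧ Q)).
              branch 2.1.2.1 (add T, (¬P → (¬S ∧ Q))):
                (¬P → (¬S ∧ Q)): β-rule — branch into ¬¬P  //  (¬S ∧ Q).
                  branch 2.1.2.1.1 (add ¬¬P):
                    × closes — contains both P and ¬P.
                  branch 2.1.2.1.2 (add (¬S ∧ Q)):
                    (¬S ∧ Q): α-rule — add ¬S, Q.
                    × closes — contains both S and ¬S.
              branch 2.1.2.2 (add ¬T, ¬(¬P → (¬S ∧ Q))):
                ¬(¬P → (¬S ∧ Q)): α-rule — add ¬P, ¬(¬S ∧ Q).
                ¬(¬S ∧ Q): β-rule — branch into ¬¬S  //  ¬Q.
                  branch 2.1.2.2.1 (add ¬¬S):
                    ○ open, literals {P=false, S=true, T=false}.
                  branch 2.1.2.2.2 (add ¬Q):
                    ○ open, literals {P=false, Q=false, S=true, T=false}.
      branch 2.2 (add (T ∧ ¬S)):
        (T ∧ ¬S): α-rule — add T, ¬S.
        × closes — contains both S and ¬S.
7 branches closed, 6 open.
Each open branch fixes some atoms; the unmentioned ones are free. Counting distinct full assignments: branch {P=false, Q=false, R=true, S=false, T=true} (none free) contributes 1 new; branch {P=false, Q=true, R=true, S=false, T=false} (none free) contributes 1 new; branch {P=false, Q=false, R=true, S=false, T=true} (none free) contributes 0 new; branch {P=false, R=false, S=true} (T, Q) contributes 4 new; branch {P=false, S=true, T=false} (R, Q) contributes 2 new; branch {P=false, Q=false, S=true, T=false} (R) contributes 0 new. Total: 8.

8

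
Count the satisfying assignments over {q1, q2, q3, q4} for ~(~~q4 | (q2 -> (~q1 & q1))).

4

Initial set: {T ~(~~q4 | (q2 -> (~q1 & q1)))}.
T ~(~~q4 | (q2 -> (~q1 & q1))): α-rule — add F ~~q4, F (q2 -> (~q1 & q1)).
F ~~q4: drop double negation, giving F q4.
F (q2 -> (~q1 & q1)): α-rule — add T q2, F (~q1 & q1).
F (~q1 & q1): β-rule — branch into F ~q1  //  F q1.
  branch 1 (add F ~q1):
    ○ open, literals {q1=1, q2=1, q4=0}.
  branch 2 (add F q1):
    ○ open, literals {q1=0, q2=1, q4=0}.
0 branches closed, 2 open.
Each open branch fixes some atoms; the unmentioned ones are free. Counting distinct full assignments: branch {q1=1, q2=1, q4=0} (q3) contributes 2 new; branch {q1=0, q2=1, q4=0} (q3) contributes 2 new. Total: 4.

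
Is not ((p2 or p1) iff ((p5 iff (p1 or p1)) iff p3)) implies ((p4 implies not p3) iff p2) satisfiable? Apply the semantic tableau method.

Satisfiable

Initial set: {T (not ((p2 or p1) iff ((p5 iff (p1 or p1)) iff p3)) implies ((p4 implies not p3) iff p2))}.
T (not ((p2 or p1) iff ((p5 iff (p1 or p1)) iff p3)) implies ((p4 implies not p3) iff p2)): β-rule — branch into F not ((p2 or p1) iff ((p5 iff (p1 or p1)) iff p3))  //  T ((p4 implies not p3) iff p2).
  branch 1 (add F not ((p2 or p1) iff ((p5 iff (p1 or p1)) iff p3))):
    F not ((p2 or p1) iff ((p5 iff (p1 or p1)) iff p3)): β-rule — branch into T (p2 or p1), T ((p5 iff (p1 or p1)) iff p3)  //  F (p2 or p1), F ((p5 iff (p1 or p1)) iff p3).
      branch 1.1 (add T (p2 or p1), T ((p5 iff (p1 or p1)) iff p3)):
        T (p2 or p1): β-rule — branch into T p2  //  T p1.
          branch 1.1.1 (add T p2):
            T ((p5 iff (p1 or p1)) iff p3): β-rule — branch into T (p5 iff (p1 or p1)), T p3  //  F (p5 iff (p1 or p1)), F p3.
              branch 1.1.1.1 (add T (p5 iff (p1 or p1)), T p3):
                T (p5 iff (p1 or p1)): β-rule — branch into T p5, T (p1 or p1)  //  F p5, F (p1 or p1).
                  branch 1.1.1.1.1 (add T p5, T (p1 or p1)):
                    T (p1 or p1): β-rule — branch into T p1  //  T p1.
                      branch 1.1.1.1.1.1 (add T p1):
                        ○ open, literals {p1=true, p2=true, p3=true, p5=true}.
                      branch 1.1.1.1.1.2 (add T p1):
                        ○ open, literals {p1=true, p2=true, p3=true, p5=true}.
                  branch 1.1.1.1.2 (add F p5, F (p1 or p1)):
                    F (p1 or p1): α-rule — add F p1, F p1.
                    ○ open, literals {p1=false, p2=true, p3=true, p5=false}.
              branch 1.1.1.2 (add F (p5 iff (p1 or p1)), F p3):
                F (p5 iff (p1 or p1)): β-rule — branch into T p5, F (p1 or p1)  //  F p5, T (p1 or p1).
                  branch 1.1.1.2.1 (add T p5, F (p1 or p1)):
                    F (p1 or p1): α-rule — add F p1, F p1.
                    ○ open, literals {p1=false, p2=true, p3=false, p5=true}.
                  branch 1.1.1.2.2 (add F p5, T (p1 or p1)):
                    T (p1 or p1): β-rule — branch into T p1  //  T p1.
                      branch 1.1.1.2.2.1 (add T p1):
                        ○ open, literals {p1=true, p2=true, p3=false, p5=false}.
                      branch 1.1.1.2.2.2 (add T p1):
                        ○ open, literals {p1=true, p2=true, p3=false, p5=false}.
          branch 1.1.2 (add T p1):
            T ((p5 iff (p1 or p1)) iff p3): β-rule — branch into T (p5 iff (p1 or p1)), T p3  //  F (p5 iff (p1 or p1)), F p3.
              branch 1.1.2.1 (add T (p5 iff (p1 or p1)), T p3):
                T (p5 iff (p1 or p1)): β-rule — branch into T p5, T (p1 or p1)  //  F p5, F (p1 or p1).
                  branch 1.1.2.1.1 (add T p5, T (p1 or p1)):
                    T (p1 or p1): β-rule — branch into T p1  //  T p1.
                      branch 1.1.2.1.1.1 (add T p1):
                        ○ open, literals {p1=true, p3=true, p5=true}.
                      branch 1.1.2.1.1.2 (add T p1):
                        ○ open, literals {p1=true, p3=true, p5=true}.
                  branch 1.1.2.1.2 (add F p5, F (p1 or p1)):
                    F (p1 or p1): α-rule — add F p1, F p1.
                    × closes — contains both p1 and not p1.
              branch 1.1.2.2 (add F (p5 iff (p1 or p1)), F p3):
                F (p5 iff (p1 or p1)): β-rule — branch into T p5, F (p1 or p1)  //  F p5, T (p1 or p1).
                  branch 1.1.2.2.1 (add T p5, F (p1 or p1)):
                    F (p1 or p1): α-rule — add F p1, F p1.
                    × closes — contains both p1 and not p1.
                  branch 1.1.2.2.2 (add F p5, T (p1 or p1)):
                    T (p1 or p1): β-rule — branch into T p1  //  T p1.
                      branch 1.1.2.2.2.1 (add T p1):
                        ○ open, literals {p1=true, p3=false, p5=false}.
                      branch 1.1.2.2.2.2 (add T p1):
                        ○ open, literals {p1=true, p3=false, p5=false}.
      branch 1.2 (add F (p2 or p1), F ((p5 iff (p1 or p1)) iff p3)):
        F (p2 or p1): α-rule — add F p2, F p1.
        F ((p5 iff (p1 or p1)) iff p3): β-rule — branch into T (p5 iff (p1 or p1)), F p3  //  F (p5 iff (p1 or p1)), T p3.
          branch 1.2.1 (add T (p5 iff (p1 or p1)), F p3):
            T (p5 iff (p1 or p1)): β-rule — branch into T p5, T (p1 or p1)  //  F p5, F (p1 or p1).
              branch 1.2.1.1 (add T p5, T (p1 or p1)):
                T (p1 or p1): β-rule — branch into T p1  //  T p1.
                  branch 1.2.1.1.1 (add T p1):
                    × closes — contains both p1 and not p1.
                  branch 1.2.1.1.2 (add T p1):
                    × closes — contains both p1 and not p1.
              branch 1.2.1.2 (add F p5, F (p1 or p1)):
                F (p1 or p1): α-rule — add F p1, F p1.
                ○ open, literals {p1=false, p2=false, p3=false, p5=false}.
          branch 1.2.2 (add F (p5 iff (p1 or p1)), T p3):
            F (p5 iff (p1 or p1)): β-rule — branch into T p5, F (p1 or p1)  //  F p5, T (p1 or p1).
              branch 1.2.2.1 (add T p5, F (p1 or p1)):
                F (p1 or p1): α-rule — add F p1, F p1.
                ○ open, literals {p1=false, p2=false, p3=true, p5=true}.
              branch 1.2.2.2 (add F p5, T (p1 or p1)):
                T (p1 or p1): β-rule — branch into T p1  //  T p1.
                  branch 1.2.2.2.1 (add T p1):
                    × closes — contains both p1 and not p1.
                  branch 1.2.2.2.2 (add T p1):
                    × closes — contains both p1 and not p1.
  branch 2 (add T ((p4 implies not p3) iff p2)):
    T ((p4 implies not p3) iff p2): β-rule — branch into T (p4 implies not p3), T p2  //  F (p4 implies not p3), F p2.
      branch 2.1 (add T (p4 implies not p3), T p2):
        T (p4 implies not p3): β-rule — branch into F p4  //  T not p3.
          branch 2.1.1 (add F p4):
            ○ open, literals {p2=true, p4=false}.
          branch 2.1.2 (add T not p3):
            ○ open, literals {p2=true, p3=false}.
      branch 2.2 (add F (p4 implies not p3), F p2):
        F (p4 implies not p3): α-rule — add T p4, F not p3.
        ○ open, literals {p2=false, p3=true, p4=true}.
6 branches closed, 15 open.
An open branch gives a satisfying assignment: p1=true, p2=true, p3=true, p5=true.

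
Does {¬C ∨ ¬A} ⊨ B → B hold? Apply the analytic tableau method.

Yes

Initial set: {(¬C ∨ ¬A); ¬(B → B)}.
¬(B → B): α-rule — add B, ¬B.
× closes — contains both B and ¬B.
All 1 branch closes.
Every branch closed, so the premises entail the conclusion.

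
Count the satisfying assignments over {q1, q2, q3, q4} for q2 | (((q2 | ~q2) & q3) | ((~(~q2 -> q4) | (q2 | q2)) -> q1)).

Initial set: {(q2 | (((q2 | ~q2) & q3) | ((~(~q2 -> q4) | (q2 | q2)) -> q1)))}.
(q2 | (((q2 | ~q2) & q3) | ((~(~q2 -> q4) | (q2 | q2)) -> q1))): β-rule — branch into q2  //  (((q2 | ~q2) & q3) | ((~(~q2 -> q4) | (q2 | q2)) -> q1)).
  branch 1 (add q2):
    ○ open, literals {q2=T}.
  branch 2 (add (((q2 | ~q2) & q3) | ((~(~q2 -> q4) | (q2 | q2)) -> q1))):
    (((q2 | ~q2) & q3) | ((~(~q2 -> q4) | (q2 | q2)) -> q1)): β-rule — branch into ((q2 | ~q2) & q3)  //  ((~(~q2 -> q4) | (q2 | q2)) -> q1).
      branch 2.1 (add ((q2 | ~q2) & q3)):
        ((q2 | ~q2) & q3): α-rule — add (q2 | ~q2), q3.
        (q2 | ~q2): β-rule — branch into q2  //  ~q2.
          branch 2.1.1 (add q2):
            ○ open, literals {q2=T, q3=T}.
          branch 2.1.2 (add ~q2):
            ○ open, literals {q2=F, q3=T}.
      branch 2.2 (add ((~(~q2 -> q4) | (q2 | q2)) -> q1)):
        ((~(~q2 -> q4) | (q2 | q2)) -> q1): β-rule — branch into ~(~(~q2 -> q4) | (q2 | q2))  //  q1.
          branch 2.2.1 (add ~(~(~q2 -> q4) | (q2 | q2))):
            ~(~(~q2 -> q4) | (q2 | q2)): α-rule — add ~~(~q2 -> q4), ~(q2 | q2).
            ~(q2 | q2): α-rule — add ~q2, ~q2.
            ~~(~q2 -> q4): β-rule — branch into ~~q2  //  q4.
              branch 2.2.1.1 (add ~~q2):
                × closes — contains both q2 and ~q2.
              branch 2.2.1.2 (add q4):
                ○ open, literals {q2=F, q4=T}.
          branch 2.2.2 (add q1):
            ○ open, literals {q1=T}.
1 branch closed, 5 open.
Each open branch fixes some atoms; the unmentioned ones are free. Counting distinct full assignments: branch {q2=T} (q1, q3, q4) contributes 8 new; branch {q2=T, q3=T} (q1, q4) contributes 0 new; branch {q2=F, q3=T} (q1, q4) contributes 4 new; branch {q2=F, q4=T} (q1, q3) contributes 2 new; branch {q1=T} (q2, q3, q4) contributes 1 new. Total: 15.

15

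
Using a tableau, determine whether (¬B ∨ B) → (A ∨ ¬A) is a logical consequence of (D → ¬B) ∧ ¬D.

Initial set: {((D → ¬B) ∧ ¬D); ¬((¬B ∨ B) → (A ∨ ¬A))}.
((D → ¬B) ∧ ¬D): α-rule — add (D → ¬B), ¬D.
¬((¬B ∨ B) → (A ∨ ¬A)): α-rule — add (¬B ∨ B), ¬(A ∨ ¬A).
¬(A ∨ ¬A): α-rule — add ¬A, ¬¬A.
× closes — contains both A and ¬A.
All 1 branch closes.
Every branch closed, so the premises entail the conclusion.

Yes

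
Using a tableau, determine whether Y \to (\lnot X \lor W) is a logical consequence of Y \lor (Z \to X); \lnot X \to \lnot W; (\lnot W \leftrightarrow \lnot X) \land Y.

Initial set: {T (Y \lor (Z \to X)); T (\lnot X \to \lnot W); T ((\lnot W \leftrightarrow \lnot X) \land Y); F (Y \to (\lnot X \lor W))}.
T ((\lnot W \leftrightarrow \lnot X) \land Y): α-rule — add T (\lnot W \leftrightarrow \lnot X), T Y.
F (Y \to (\lnot X \lor W)): α-rule — add T Y, F (\lnot X \lor W).
F (\lnot X \lor W): α-rule — add F \lnot X, F W.
T (Y \lor (Z \to X)): β-rule — branch into T Y  //  T (Z \to X).
  branch 1 (add T Y):
    T (\lnot X \to \lnot W): β-rule — branch into F \lnot X  //  T \lnot W.
      branch 1.1 (add F \lnot X):
        T (\lnot W \leftrightarrow \lnot X): β-rule — branch into T \lnot W, T \lnot X  //  F \lnot W, F \lnot X.
          branch 1.1.1 (add T \lnot W, T \lnot X):
            × closes — contains both X and \lnot X.
          branch 1.1.2 (add F \lnot W, F \lnot X):
            × closes — contains both W and \lnot W.
      branch 1.2 (add T \lnot W):
        T (\lnot W \leftrightarrow \lnot X): β-rule — branch into T \lnot W, T \lnot X  //  F \lnot W, F \lnot X.
          branch 1.2.1 (add T \lnot W, T \lnot X):
            × closes — contains both X and \lnot X.
          branch 1.2.2 (add F \lnot W, F \lnot X):
            × closes — contains both W and \lnot W.
  branch 2 (add T (Z \to X)):
    T (\lnot X \to \lnot W): β-rule — branch into F \lnot X  //  T \lnot W.
      branch 2.1 (add F \lnot X):
        T (\lnot W \leftrightarrow \lnot X): β-rule — branch into T \lnot W, T \lnot X  //  F \lnot W, F \lnot X.
          branch 2.1.1 (add T \lnot W, T \lnot X):
            × closes — contains both X and \lnot X.
          branch 2.1.2 (add F \lnot W, F \lnot X):
            × closes — contains both W and \lnot W.
      branch 2.2 (add T \lnot W):
        T (\lnot W \leftrightarrow \lnot X): β-rule — branch into T \lnot W, T \lnot X  //  F \lnot W, F \lnot X.
          branch 2.2.1 (add T \lnot W, T \lnot X):
            × closes — contains both X and \lnot X.
          branch 2.2.2 (add F \lnot W, F \lnot X):
            × closes — contains both W and \lnot W.
All 8 branches close.
Every branch closed, so the premises entail the conclusion.

Yes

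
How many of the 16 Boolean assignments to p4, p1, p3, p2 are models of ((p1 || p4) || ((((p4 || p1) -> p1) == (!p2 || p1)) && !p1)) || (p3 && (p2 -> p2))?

15

Initial set: {(((p1 || p4) || ((((p4 || p1) -> p1) == (!p2 || p1)) && !p1)) || (p3 && (p2 -> p2)))}.
(((p1 || p4) || ((((p4 || p1) -> p1) == (!p2 || p1)) && !p1)) || (p3 && (p2 -> p2))): β-rule — branch into ((p1 || p4) || ((((p4 || p1) -> p1) == (!p2 || p1)) && !p1))  //  (p3 && (p2 -> p2)).
  branch 1 (add ((p1 || p4) || ((((p4 || p1) -> p1) == (!p2 || p1)) && !p1))):
    ((p1 || p4) || ((((p4 || p1) -> p1) == (!p2 || p1)) && !p1)): β-rule — branch into (p1 || p4)  //  ((((p4 || p1) -> p1) == (!p2 || p1)) && !p1).
      branch 1.1 (add (p1 || p4)):
        (p1 || p4): β-rule — branch into p1  //  p4.
          branch 1.1.1 (add p1):
            ○ open, literals {p1=true}.
          branch 1.1.2 (add p4):
            ○ open, literals {p4=true}.
      branch 1.2 (add ((((p4 || p1) -> p1) == (!p2 || p1)) && !p1)):
        ((((p4 || p1) -> p1) == (!p2 || p1)) && !p1): α-rule — add (((p4 || p1) -> p1) == (!p2 || p1)), !p1.
        (((p4 || p1) -> p1) == (!p2 || p1)): β-rule — branch into ((p4 || p1) -> p1), (!p2 || p1)  //  !((p4 || p1) -> p1), !(!p2 || p1).
          branch 1.2.1 (add ((p4 || p1) -> p1), (!p2 || p1)):
            ((p4 || p1) -> p1): β-rule — branch into !(p4 || p1)  //  p1.
              branch 1.2.1.1 (add !(p4 || p1)):
                !(p4 || p1): α-rule — add !p4, !p1.
                (!p2 || p1): β-rule — branch into !p2  //  p1.
                  branch 1.2.1.1.1 (add !p2):
                    ○ open, literals {p1=false, p2=false, p4=false}.
                  branch 1.2.1.1.2 (add p1):
                    × closes — contains both p1 and !p1.
              branch 1.2.1.2 (add p1):
                × closes — contains both p1 and !p1.
          branch 1.2.2 (add !((p4 || p1) -> p1), !(!p2 || p1)):
            !((p4 || p1) -> p1): α-rule — add (p4 || p1), !p1.
            !(!p2 || p1): α-rule — add !!p2, !p1.
            (p4 || p1): β-rule — branch into p4  //  p1.
              branch 1.2.2.1 (add p4):
                ○ open, literals {p1=false, p2=true, p4=true}.
              branch 1.2.2.2 (add p1):
                × closes — contains both p1 and !p1.
  branch 2 (add (p3 && (p2 -> p2))):
    (p3 && (p2 -> p2)): α-rule — add p3, (p2 -> p2).
    (p2 -> p2): β-rule — branch into !p2  //  p2.
      branch 2.1 (add !p2):
        ○ open, literals {p2=false, p3=true}.
      branch 2.2 (add p2):
        ○ open, literals {p2=true, p3=true}.
3 branches closed, 6 open.
Each open branch fixes some atoms; the unmentioned ones are free. Counting distinct full assignments: branch {p1=true} (p4, p3, p2) contributes 8 new; branch {p4=true} (p1, p3, p2) contributes 4 new; branch {p1=false, p2=false, p4=false} (p3) contributes 2 new; branch {p1=false, p2=true, p4=true} (p3) contributes 0 new; branch {p2=false, p3=true} (p4, p1) contributes 0 new; branch {p2=true, p3=true} (p4, p1) contributes 1 new. Total: 15.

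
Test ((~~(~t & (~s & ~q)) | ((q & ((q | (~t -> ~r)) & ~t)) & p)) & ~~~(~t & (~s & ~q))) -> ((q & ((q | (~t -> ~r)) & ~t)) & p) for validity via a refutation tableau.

Assume the negation and expand:
Initial set: {F (((~~(~t & (~s & ~q)) | ((q & ((q | (~t -> ~r)) & ~t)) & p)) & ~~~(~t & (~s & ~q))) -> ((q & ((q | (~t -> ~r)) & ~t)) & p))}.
F (((~~(~t & (~s & ~q)) | ((q & ((q | (~t -> ~r)) & ~t)) & p)) & ~~~(~t & (~s & ~q))) -> ((q & ((q | (~t -> ~r)) & ~t)) & p)): α-rule — add T ((~~(~t & (~s & ~q)) | ((q & ((q | (~t -> ~r)) & ~t)) & p)) & ~~~(~t & (~s & ~q))), F ((q & ((q | (~t -> ~r)) & ~t)) & p).
T ((~~(~t & (~s & ~q)) | ((q & ((q | (~t -> ~r)) & ~t)) & p)) & ~~~(~t & (~s & ~q))): α-rule — add T (~~(~t & (~s & ~q)) | ((q & ((q | (~t -> ~r)) & ~t)) & p)), T ~~~(~t & (~s & ~q)).
T ~~~(~t & (~s & ~q)): drop double negation, giving T ~(~t & (~s & ~q)).
F ((q & ((q | (~t -> ~r)) & ~t)) & p): β-rule — branch into F (q & ((q | (~t -> ~r)) & ~t))  //  F p.
  branch 1 (add F (q & ((q | (~t -> ~r)) & ~t))):
    T (~~(~t & (~s & ~q)) | ((q & ((q | (~t -> ~r)) & ~t)) & p)): β-rule — branch into T ~~(~t & (~s & ~q))  //  T ((q & ((q | (~t -> ~r)) & ~t)) & p).
      branch 1.1 (add T ~~(~t & (~s & ~q))):
        T ~~(~t & (~s & ~q)): drop double negation, giving T (~t & (~s & ~q)).
        T (~t & (~s & ~q)): α-rule — add T ~t, T (~s & ~q).
        T (~s & ~q): α-rule — add T ~s, T ~q.
        T ~(~t & (~s & ~q)): β-rule — branch into F ~t  //  F (~s & ~q).
          branch 1.1.1 (add F ~t):
            × closes — contains both t and ~t.
          branch 1.1.2 (add F (~s & ~q)):
            F (q & ((q | (~t -> ~r)) & ~t)): β-rule — branch into F q  //  F ((q | (~t -> ~r)) & ~t).
              branch 1.1.2.1 (add F q):
                F (~s & ~q): β-rule — branch into F ~s  //  F ~q.
                  branch 1.1.2.1.1 (add F ~s):
                    × closes — contains both s and ~s.
                  branch 1.1.2.1.2 (add F ~q):
                    × closes — contains both q and ~q.
              branch 1.1.2.2 (add F ((q | (~t -> ~r)) & ~t)):
                F (~s & ~q): β-rule — branch into F ~s  //  F ~q.
                  branch 1.1.2.2.1 (add F ~s):
                    × closes — contains both s and ~s.
                  branch 1.1.2.2.2 (add F ~q):
                    × closes — contains both q and ~q.
      branch 1.2 (add T ((q & ((q | (~t -> ~r)) & ~t)) & p)):
        T ((q & ((q | (~t -> ~r)) & ~t)) & p): α-rule — add T (q & ((q | (~t -> ~r)) & ~t)), T p.
        T (q & ((q | (~t -> ~r)) & ~t)): α-rule — add T q, T ((q | (~t -> ~r)) & ~t).
        T ((q | (~t -> ~r)) & ~t): α-rule — add T (q | (~t -> ~r)), T ~t.
        T ~(~t & (~s & ~q)): β-rule — branch into F ~t  //  F (~s & ~q).
          branch 1.2.1 (add F ~t):
            × closes — contains both t and ~t.
          branch 1.2.2 (add F (~s & ~q)):
            F (q & ((q | (~t -> ~r)) & ~t)): β-rule — branch into F q  //  F ((q | (~t -> ~r)) & ~t).
              branch 1.2.2.1 (add F q):
                × closes — contains both q and ~q.
              branch 1.2.2.2 (add F ((q | (~t -> ~r)) & ~t)):
                T (q | (~t -> ~r)): β-rule — branch into T q  //  T (~t -> ~r).
                  branch 1.2.2.2.1 (add T q):
                    F (~s & ~q): β-rule — branch into F ~s  //  F ~q.
                      branch 1.2.2.2.1.1 (add F ~s):
                        F ((q | (~t -> ~r)) & ~t): β-rule — branch into F (q | (~t -> ~r))  //  F ~t.
                          branch 1.2.2.2.1.1.1 (add F (q | (~t -> ~r))):
                            F (q | (~t -> ~r)): α-rule — add F q, F (~t -> ~r).
                            × closes — contains both q and ~q.
                          branch 1.2.2.2.1.1.2 (add F ~t):
                            × closes — contains both t and ~t.
                      branch 1.2.2.2.1.2 (add F ~q):
                        F ((q | (~t -> ~r)) & ~t): β-rule — branch into F (q | (~t -> ~r))  //  F ~t.
                          branch 1.2.2.2.1.2.1 (add F (q | (~t -> ~r))):
                            F (q | (~t -> ~r)): α-rule — add F q, F (~t -> ~r).
                            × closes — contains both q and ~q.
                          branch 1.2.2.2.1.2.2 (add F ~t):
                            × closes — contains both t and ~t.
                  branch 1.2.2.2.2 (add T (~t -> ~r)):
                    F (~s & ~q): β-rule — branch into F ~s  //  F ~q.
                      branch 1.2.2.2.2.1 (add F ~s):
                        F ((q | (~t -> ~r)) & ~t): β-rule — branch into F (q | (~t -> ~r))  //  F ~t.
                          branch 1.2.2.2.2.1.1 (add F (q | (~t -> ~r))):
                            F (q | (~t -> ~r)): α-rule — add F q, F (~t -> ~r).
                            × closes — contains both q and ~q.
                          branch 1.2.2.2.2.1.2 (add F ~t):
                            × closes — contains both t and ~t.
                      branch 1.2.2.2.2.2 (add F ~q):
                        F ((q | (~t -> ~r)) & ~t): β-rule — branch into F (q | (~t -> ~r))  //  F ~t.
                          branch 1.2.2.2.2.2.1 (add F (q | (~t -> ~r))):
                            F (q | (~t -> ~r)): α-rule — add F q, F (~t -> ~r).
                            × closes — contains both q and ~q.
                          branch 1.2.2.2.2.2.2 (add F ~t):
                            × closes — contains both t and ~t.
  branch 2 (add F p):
    T (~~(~t & (~s & ~q)) | ((q & ((q | (~t -> ~r)) & ~t)) & p)): β-rule — branch into T ~~(~t & (~s & ~q))  //  T ((q & ((q | (~t -> ~r)) & ~t)) & p).
      branch 2.1 (add T ~~(~t & (~s & ~q))):
        T ~~(~t & (~s & ~q)): drop double negation, giving T (~t & (~s & ~q)).
        T (~t & (~s & ~q)): α-rule — add T ~t, T (~s & ~q).
        T (~s & ~q): α-rule — add T ~s, T ~q.
        T ~(~t & (~s & ~q)): β-rule — branch into F ~t  //  F (~s & ~q).
          branch 2.1.1 (add F ~t):
            × closes — contains both t and ~t.
          branch 2.1.2 (add F (~s & ~q)):
            F (~s & ~q): β-rule — branch into F ~s  //  F ~q.
              branch 2.1.2.1 (add F ~s):
                × closes — contains both s and ~s.
              branch 2.1.2.2 (add F ~q):
                × closes — contains both q and ~q.
      branch 2.2 (add T ((q & ((q | (~t -> ~r)) & ~t)) & p)):
        T ((q & ((q | (~t -> ~r)) & ~t)) & p): α-rule — add T (q & ((q | (~t -> ~r)) & ~t)), T p.
        × closes — contains both p and ~p.
All 19 branches close.
Every branch closed, so the negation is unsatisfiable and the formula is valid.

Valid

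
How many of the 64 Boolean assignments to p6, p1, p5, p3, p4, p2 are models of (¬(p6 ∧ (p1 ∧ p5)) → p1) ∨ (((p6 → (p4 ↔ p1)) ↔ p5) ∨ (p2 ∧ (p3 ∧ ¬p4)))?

Initial set: {((¬(p6 ∧ (p1 ∧ p5)) → p1) ∨ (((p6 → (p4 ↔ p1)) ↔ p5) ∨ (p2 ∧ (p3 ∧ ¬p4))))}.
((¬(p6 ∧ (p1 ∧ p5)) → p1) ∨ (((p6 → (p4 ↔ p1)) ↔ p5) ∨ (p2 ∧ (p3 ∧ ¬p4)))): β-rule — branch into (¬(p6 ∧ (p1 ∧ p5)) → p1)  //  (((p6 → (p4 ↔ p1)) ↔ p5) ∨ (p2 ∧ (p3 ∧ ¬p4))).
  branch 1 (add (¬(p6 ∧ (p1 ∧ p5)) → p1)):
    (¬(p6 ∧ (p1 ∧ p5)) → p1): β-rule — branch into ¬¬(p6 ∧ (p1 ∧ p5))  //  p1.
      branch 1.1 (add ¬¬(p6 ∧ (p1 ∧ p5))):
        ¬¬(p6 ∧ (p1 ∧ p5)): α-rule — add p6, (p1 ∧ p5).
        (p1 ∧ p5): α-rule — add p1, p5.
        ○ open, literals {p1=T, p5=T, p6=T}.
      branch 1.2 (add p1):
        ○ open, literals {p1=T}.
  branch 2 (add (((p6 → (p4 ↔ p1)) ↔ p5) ∨ (p2 ∧ (p3 ∧ ¬p4)))):
    (((p6 → (p4 ↔ p1)) ↔ p5) ∨ (p2 ∧ (p3 ∧ ¬p4))): β-rule — branch into ((p6 → (p4 ↔ p1)) ↔ p5)  //  (p2 ∧ (p3 ∧ ¬p4)).
      branch 2.1 (add ((p6 → (p4 ↔ p1)) ↔ p5)):
        ((p6 → (p4 ↔ p1)) ↔ p5): β-rule — branch into (p6 → (p4 ↔ p1)), p5  //  ¬(p6 → (p4 ↔ p1)), ¬p5.
          branch 2.1.1 (add (p6 → (p4 ↔ p1)), p5):
            (p6 → (p4 ↔ p1)): β-rule — branch into ¬p6  //  (p4 ↔ p1).
              branch 2.1.1.1 (add ¬p6):
                ○ open, literals {p5=T, p6=F}.
              branch 2.1.1.2 (add (p4 ↔ p1)):
                (p4 ↔ p1): β-rule — branch into p4, p1  //  ¬p4, ¬p1.
                  branch 2.1.1.2.1 (add p4, p1):
                    ○ open, literals {p1=T, p4=T, p5=T}.
                  branch 2.1.1.2.2 (add ¬p4, ¬p1):
                    ○ open, literals {p1=F, p4=F, p5=T}.
          branch 2.1.2 (add ¬(p6 → (p4 ↔ p1)), ¬p5):
            ¬(p6 → (p4 ↔ p1)): α-rule — add p6, ¬(p4 ↔ p1).
            ¬(p4 ↔ p1): β-rule — branch into p4, ¬p1  //  ¬p4, p1.
              branch 2.1.2.1 (add p4, ¬p1):
                ○ open, literals {p1=F, p4=T, p5=F, p6=T}.
              branch 2.1.2.2 (add ¬p4, p1):
                ○ open, literals {p1=T, p4=F, p5=F, p6=T}.
      branch 2.2 (add (p2 ∧ (p3 ∧ ¬p4))):
        (p2 ∧ (p3 ∧ ¬p4)): α-rule — add p2, (p3 ∧ ¬p4).
        (p3 ∧ ¬p4): α-rule — add p3, ¬p4.
        ○ open, literals {p2=T, p3=T, p4=F}.
0 branches closed, 8 open.
Each open branch fixes some atoms; the unmentioned ones are free. Counting distinct full assignments: branch {p1=T, p5=T, p6=T} (p3, p4, p2) contributes 8 new; branch {p1=T} (p6, p5, p3, p4, p2) contributes 24 new; branch {p5=T, p6=F} (p1, p3, p4, p2) contributes 8 new; branch {p1=T, p4=T, p5=T} (p6, p3, p2) contributes 0 new; branch {p1=F, p4=F, p5=T} (p6, p3, p2) contributes 4 new; branch {p1=F, p4=T, p5=F, p6=T} (p3, p2) contributes 4 new; branch {p1=T, p4=F, p5=F, p6=T} (p3, p2) contributes 0 new; branch {p2=T, p3=T, p4=F} (p6, p1, p5) contributes 2 new. Total: 50.

50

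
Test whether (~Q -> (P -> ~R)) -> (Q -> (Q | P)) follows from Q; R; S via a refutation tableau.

Initial set: {T Q; T R; T S; F ((~Q -> (P -> ~R)) -> (Q -> (Q | P)))}.
F ((~Q -> (P -> ~R)) -> (Q -> (Q | P))): α-rule — add T (~Q -> (P -> ~R)), F (Q -> (Q | P)).
F (Q -> (Q | P)): α-rule — add T Q, F (Q | P).
F (Q | P): α-rule — add F Q, F P.
× closes — contains both Q and ~Q.
All 1 branch closes.
Every branch closed, so the premises entail the conclusion.

Yes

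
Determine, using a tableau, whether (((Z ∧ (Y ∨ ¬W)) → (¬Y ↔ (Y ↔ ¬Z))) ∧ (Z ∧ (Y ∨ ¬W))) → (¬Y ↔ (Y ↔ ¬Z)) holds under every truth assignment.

Valid

Assume the negation and expand:
Initial set: {¬((((Z ∧ (Y ∨ ¬W)) → (¬Y ↔ (Y ↔ ¬Z))) ∧ (Z ∧ (Y ∨ ¬W))) → (¬Y ↔ (Y ↔ ¬Z)))}.
¬((((Z ∧ (Y ∨ ¬W)) → (¬Y ↔ (Y ↔ ¬Z))) ∧ (Z ∧ (Y ∨ ¬W))) → (¬Y ↔ (Y ↔ ¬Z))): α-rule — add (((Z ∧ (Y ∨ ¬W)) → (¬Y ↔ (Y ↔ ¬Z))) ∧ (Z ∧ (Y ∨ ¬W))), ¬(¬Y ↔ (Y ↔ ¬Z)).
(((Z ∧ (Y ∨ ¬W)) → (¬Y ↔ (Y ↔ ¬Z))) ∧ (Z ∧ (Y ∨ ¬W))): α-rule — add ((Z ∧ (Y ∨ ¬W)) → (¬Y ↔ (Y ↔ ¬Z))), (Z ∧ (Y ∨ ¬W)).
(Z ∧ (Y ∨ ¬W)): α-rule — add Z, (Y ∨ ¬W).
¬(¬Y ↔ (Y ↔ ¬Z)): β-rule — branch into ¬Y, ¬(Y ↔ ¬Z)  //  ¬¬Y, (Y ↔ ¬Z).
  branch 1 (add ¬Y, ¬(Y ↔ ¬Z)):
    ((Z ∧ (Y ∨ ¬W)) → (¬Y ↔ (Y ↔ ¬Z))): β-rule — branch into ¬(Z ∧ (Y ∨ ¬W))  //  (¬Y ↔ (Y ↔ ¬Z)).
      branch 1.1 (add ¬(Z ∧ (Y ∨ ¬W))):
        (Y ∨ ¬W): β-rule — branch into Y  //  ¬W.
          branch 1.1.1 (add Y):
            × closes — contains both Y and ¬Y.
          branch 1.1.2 (add ¬W):
            ¬(Y ↔ ¬Z): β-rule — branch into Y, ¬¬Z  //  ¬Y, ¬Z.
              branch 1.1.2.1 (add Y, ¬¬Z):
                × closes — contains both Y and ¬Y.
              branch 1.1.2.2 (add ¬Y, ¬Z):
                × closes — contains both Z and ¬Z.
      branch 1.2 (add (¬Y ↔ (Y ↔ ¬Z))):
        (Y ∨ ¬W): β-rule — branch into Y  //  ¬W.
          branch 1.2.1 (add Y):
            × closes — contains both Y and ¬Y.
          branch 1.2.2 (add ¬W):
            ¬(Y ↔ ¬Z): β-rule — branch into Y, ¬¬Z  //  ¬Y, ¬Z.
              branch 1.2.2.1 (add Y, ¬¬Z):
                × closes — contains both Y and ¬Y.
              branch 1.2.2.2 (add ¬Y, ¬Z):
                × closes — contains both Z and ¬Z.
  branch 2 (add ¬¬Y, (Y ↔ ¬Z)):
    ((Z ∧ (Y ∨ ¬W)) → (¬Y ↔ (Y ↔ ¬Z))): β-rule — branch into ¬(Z ∧ (Y ∨ ¬W))  //  (¬Y ↔ (Y ↔ ¬Z)).
      branch 2.1 (add ¬(Z ∧ (Y ∨ ¬W))):
        (Y ∨ ¬W): β-rule — branch into Y  //  ¬W.
          branch 2.1.1 (add Y):
            (Y ↔ ¬Z): β-rule — branch into Y, ¬Z  //  ¬Y, ¬¬Z.
              branch 2.1.1.1 (add Y, ¬Z):
                × closes — contains both Z and ¬Z.
              branch 2.1.1.2 (add ¬Y, ¬¬Z):
                × closes — contains both Y and ¬Y.
          branch 2.1.2 (add ¬W):
            (Y ↔ ¬Z): β-rule — branch into Y, ¬Z  //  ¬Y, ¬¬Z.
              branch 2.1.2.1 (add Y, ¬Z):
                × closes — contains both Z and ¬Z.
              branch 2.1.2.2 (add ¬Y, ¬¬Z):
                × closes — contains both Y and ¬Y.
      branch 2.2 (add (¬Y ↔ (Y ↔ ¬Z))):
        (Y ∨ ¬W): β-rule — branch into Y  //  ¬W.
          branch 2.2.1 (add Y):
            (Y ↔ ¬Z): β-rule — branch into Y, ¬Z  //  ¬Y, ¬¬Z.
              branch 2.2.1.1 (add Y, ¬Z):
                × closes — contains both Z and ¬Z.
              branch 2.2.1.2 (add ¬Y, ¬¬Z):
                × closes — contains both Y and ¬Y.
          branch 2.2.2 (add ¬W):
            (Y ↔ ¬Z): β-rule — branch into Y, ¬Z  //  ¬Y, ¬¬Z.
              branch 2.2.2.1 (add Y, ¬Z):
                × closes — contains both Z and ¬Z.
              branch 2.2.2.2 (add ¬Y, ¬¬Z):
                × closes — contains both Y and ¬Y.
All 14 branches close.
Every branch closed, so the negation is unsatisfiable and the formula is valid.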